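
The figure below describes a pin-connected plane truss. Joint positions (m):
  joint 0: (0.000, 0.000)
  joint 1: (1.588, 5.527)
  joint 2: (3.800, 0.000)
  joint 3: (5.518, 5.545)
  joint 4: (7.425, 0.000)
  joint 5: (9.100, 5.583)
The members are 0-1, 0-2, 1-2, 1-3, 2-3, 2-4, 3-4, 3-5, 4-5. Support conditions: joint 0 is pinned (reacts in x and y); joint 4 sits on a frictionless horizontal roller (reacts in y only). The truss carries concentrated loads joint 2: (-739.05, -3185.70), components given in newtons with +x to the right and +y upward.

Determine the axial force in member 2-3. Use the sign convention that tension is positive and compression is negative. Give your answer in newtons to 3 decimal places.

1711.971

N=6 nodes, M=9 members, R=3 reactions → 2N=12, M+R=12
member 0 (0-1): L=5.7506, (cx,cy)=(0.2761,0.9611)
member 1 (0-2): L=3.8000, (cx,cy)=(1.0000,0.0000)
member 2 (1-2): L=5.9532, (cx,cy)=(0.3716,-0.9284)
member 3 (1-3): L=3.9300, (cx,cy)=(1.0000,0.0046)
member 4 (2-3): L=5.8050, (cx,cy)=(0.2959,0.9552)
member 5 (2-4): L=3.6250, (cx,cy)=(1.0000,0.0000)
member 6 (3-4): L=5.8638, (cx,cy)=(0.3252,-0.9456)
member 7 (3-5): L=3.5822, (cx,cy)=(0.9999,0.0106)
member 8 (4-5): L=5.8289, (cx,cy)=(0.2874,0.9578)
solve A·x = −loads:
  F[0-1] = -1618.2313 N (compression)
  F[0-2] = -292.1838 N (compression)
  F[1-2] = +1669.9778 N (tension)
  F[1-3] = -1067.3817 N (compression)
  F[2-3] = +1711.9708 N (tension)
  F[2-4] = +560.7137 N (tension)
  F[3-4] = -1724.1165 N (compression)
  F[3-5] = -0.0000 N (compression)
  F[4-5] = -0.0000 N (compression)
  Rx@0 = +739.0500 N
  Ry@0 = +1555.3081 N
  Ry@4 = +1630.3919 N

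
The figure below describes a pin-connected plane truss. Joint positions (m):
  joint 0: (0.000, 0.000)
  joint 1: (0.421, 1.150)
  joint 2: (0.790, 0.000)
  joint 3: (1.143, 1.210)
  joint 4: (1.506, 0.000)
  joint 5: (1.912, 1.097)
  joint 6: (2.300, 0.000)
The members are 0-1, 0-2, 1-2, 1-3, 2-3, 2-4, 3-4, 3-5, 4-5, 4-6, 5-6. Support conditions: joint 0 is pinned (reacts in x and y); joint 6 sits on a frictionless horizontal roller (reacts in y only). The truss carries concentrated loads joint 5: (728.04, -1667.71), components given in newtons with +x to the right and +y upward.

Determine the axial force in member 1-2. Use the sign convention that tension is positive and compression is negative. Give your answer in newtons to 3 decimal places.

N=7 nodes, M=11 members, R=3 reactions → 2N=14, M+R=14
member 0 (0-1): L=1.2246, (cx,cy)=(0.3438,0.9391)
member 1 (0-2): L=0.7900, (cx,cy)=(1.0000,0.0000)
member 2 (1-2): L=1.2078, (cx,cy)=(0.3055,-0.9522)
member 3 (1-3): L=0.7245, (cx,cy)=(0.9966,0.0828)
member 4 (2-3): L=1.2604, (cx,cy)=(0.2801,0.9600)
member 5 (2-4): L=0.7160, (cx,cy)=(1.0000,0.0000)
member 6 (3-4): L=1.2633, (cx,cy)=(0.2873,-0.9578)
member 7 (3-5): L=0.7773, (cx,cy)=(0.9894,-0.1454)
member 8 (4-5): L=1.1697, (cx,cy)=(0.3471,0.9378)
member 9 (4-6): L=0.7940, (cx,cy)=(1.0000,0.0000)
member 10 (5-6): L=1.1636, (cx,cy)=(0.3334,-0.9428)
solve A·x = −loads:
  F[0-1] = +70.1857 N (tension)
  F[0-2] = +703.9119 N (tension)
  F[1-2] = -65.3689 N (compression)
  F[1-3] = +44.2520 N (tension)
  F[2-3] = +64.8378 N (tension)
  F[2-4] = +665.7815 N (tension)
  F[3-4] = -81.9750 N (compression)
  F[3-5] = +86.7354 N (tension)
  F[4-5] = +83.7228 N (tension)
  F[4-6] = +613.1666 N (tension)
  F[5-6] = -1838.8596 N (compression)
  Rx@0 = -728.0400 N
  Ry@0 = -65.9080 N
  Ry@6 = +1733.6180 N

-65.369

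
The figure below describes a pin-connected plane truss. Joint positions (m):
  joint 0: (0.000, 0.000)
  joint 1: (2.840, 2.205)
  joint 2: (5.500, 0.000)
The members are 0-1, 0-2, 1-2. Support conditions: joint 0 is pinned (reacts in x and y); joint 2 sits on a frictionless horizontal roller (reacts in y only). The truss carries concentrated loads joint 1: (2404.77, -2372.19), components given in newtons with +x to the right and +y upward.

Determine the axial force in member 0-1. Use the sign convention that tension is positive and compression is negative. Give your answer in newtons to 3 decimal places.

N=3 nodes, M=3 members, R=3 reactions → 2N=6, M+R=6
member 0 (0-1): L=3.5955, (cx,cy)=(0.7899,0.6133)
member 1 (0-2): L=5.5000, (cx,cy)=(1.0000,0.0000)
member 2 (1-2): L=3.4551, (cx,cy)=(0.7699,-0.6382)
solve A·x = −loads:
  F[0-1] = -298.7008 N (compression)
  F[0-2] = +2640.7066 N (tension)
  F[1-2] = -3430.0266 N (compression)
  Rx@0 = -2404.7700 N
  Ry@0 = +183.1832 N
  Ry@2 = +2189.0068 N

-298.701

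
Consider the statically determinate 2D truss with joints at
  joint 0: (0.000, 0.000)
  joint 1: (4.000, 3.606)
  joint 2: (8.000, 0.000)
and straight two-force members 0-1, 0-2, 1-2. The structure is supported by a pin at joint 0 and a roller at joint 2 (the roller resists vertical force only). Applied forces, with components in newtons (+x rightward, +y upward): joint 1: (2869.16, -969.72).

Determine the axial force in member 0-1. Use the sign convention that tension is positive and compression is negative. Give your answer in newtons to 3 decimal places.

1207.345

N=3 nodes, M=3 members, R=3 reactions → 2N=6, M+R=6
member 0 (0-1): L=5.3855, (cx,cy)=(0.7427,0.6696)
member 1 (0-2): L=8.0000, (cx,cy)=(1.0000,0.0000)
member 2 (1-2): L=5.3855, (cx,cy)=(0.7427,-0.6696)
solve A·x = −loads:
  F[0-1] = +1207.3446 N (tension)
  F[0-2] = +1972.4169 N (tension)
  F[1-2] = -2655.5957 N (compression)
  Rx@0 = -2869.1600 N
  Ry@0 = -808.4139 N
  Ry@2 = +1778.1339 N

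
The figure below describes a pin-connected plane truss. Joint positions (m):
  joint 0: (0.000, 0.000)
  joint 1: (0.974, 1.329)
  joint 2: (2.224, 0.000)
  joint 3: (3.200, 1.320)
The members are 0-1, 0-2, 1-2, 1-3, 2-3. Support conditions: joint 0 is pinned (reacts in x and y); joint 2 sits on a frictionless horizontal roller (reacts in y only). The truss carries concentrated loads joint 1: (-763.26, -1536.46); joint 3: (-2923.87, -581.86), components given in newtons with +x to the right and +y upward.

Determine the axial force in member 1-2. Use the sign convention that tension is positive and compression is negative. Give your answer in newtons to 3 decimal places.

1748.024

N=4 nodes, M=5 members, R=3 reactions → 2N=8, M+R=8
member 0 (0-1): L=1.6477, (cx,cy)=(0.5911,0.8066)
member 1 (0-2): L=2.2240, (cx,cy)=(1.0000,0.0000)
member 2 (1-2): L=1.8245, (cx,cy)=(0.6851,-0.7284)
member 3 (1-3): L=2.2260, (cx,cy)=(1.0000,-0.0040)
member 4 (2-3): L=1.6416, (cx,cy)=(0.5945,0.8041)
solve A·x = −loads:
  F[0-1] = -3471.0969 N (compression)
  F[0-2] = -1635.2715 N (compression)
  F[1-2] = +1748.0237 N (tension)
  F[1-3] = -2486.2341 N (compression)
  F[2-3] = -736.1405 N (compression)
  Rx@0 = +3687.1300 N
  Ry@0 = +2799.7125 N
  Ry@2 = -681.3925 N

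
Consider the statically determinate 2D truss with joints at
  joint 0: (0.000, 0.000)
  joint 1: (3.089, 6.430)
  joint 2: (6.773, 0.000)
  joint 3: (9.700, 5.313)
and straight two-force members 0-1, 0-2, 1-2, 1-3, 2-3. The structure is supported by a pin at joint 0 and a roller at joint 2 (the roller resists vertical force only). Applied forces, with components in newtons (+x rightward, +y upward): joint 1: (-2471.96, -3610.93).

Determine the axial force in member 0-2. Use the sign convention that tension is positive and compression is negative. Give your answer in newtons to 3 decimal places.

N=4 nodes, M=5 members, R=3 reactions → 2N=8, M+R=8
member 0 (0-1): L=7.1335, (cx,cy)=(0.4330,0.9014)
member 1 (0-2): L=6.7730, (cx,cy)=(1.0000,0.0000)
member 2 (1-2): L=7.4106, (cx,cy)=(0.4971,-0.8677)
member 3 (1-3): L=6.7047, (cx,cy)=(0.9860,-0.1666)
member 4 (2-3): L=6.0659, (cx,cy)=(0.4825,0.8759)
solve A·x = −loads:
  F[0-1] = -4782.4928 N (compression)
  F[0-2] = -401.0102 N (compression)
  F[1-2] = +806.6557 N (tension)
  F[1-3] = -0.0000 N (compression)
  F[2-3] = +0.0000 N (tension)
  Rx@0 = +2471.9600 N
  Ry@0 = +4310.8473 N
  Ry@2 = -699.9173 N

-401.010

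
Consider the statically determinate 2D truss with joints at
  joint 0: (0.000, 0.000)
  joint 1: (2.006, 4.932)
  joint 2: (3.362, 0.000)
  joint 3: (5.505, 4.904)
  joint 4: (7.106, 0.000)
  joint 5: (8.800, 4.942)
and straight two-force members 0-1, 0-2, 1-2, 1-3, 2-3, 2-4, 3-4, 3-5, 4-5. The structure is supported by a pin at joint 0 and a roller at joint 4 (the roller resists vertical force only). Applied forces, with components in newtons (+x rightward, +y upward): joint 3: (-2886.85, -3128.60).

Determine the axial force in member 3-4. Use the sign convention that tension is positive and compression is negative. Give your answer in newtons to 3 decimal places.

N=6 nodes, M=9 members, R=3 reactions → 2N=12, M+R=12
member 0 (0-1): L=5.3243, (cx,cy)=(0.3768,0.9263)
member 1 (0-2): L=3.3620, (cx,cy)=(1.0000,0.0000)
member 2 (1-2): L=5.1150, (cx,cy)=(0.2651,-0.9642)
member 3 (1-3): L=3.4991, (cx,cy)=(1.0000,-0.0080)
member 4 (2-3): L=5.3518, (cx,cy)=(0.4004,0.9163)
member 5 (2-4): L=3.7440, (cx,cy)=(1.0000,0.0000)
member 6 (3-4): L=5.1587, (cx,cy)=(0.3103,-0.9506)
member 7 (3-5): L=3.2952, (cx,cy)=(0.9999,0.0115)
member 8 (4-5): L=5.2243, (cx,cy)=(0.3243,0.9460)
solve A·x = −loads:
  F[0-1] = -2911.7193 N (compression)
  F[0-2] = -1789.8310 N (compression)
  F[1-2] = +2812.5341 N (tension)
  F[1-3] = -1842.6863 N (compression)
  F[2-3] = -2959.5302 N (compression)
  F[2-4] = +140.8523 N (tension)
  F[3-4] = -453.8524 N (compression)
  F[3-5] = +0.0000 N (tension)
  F[4-5] = -0.0000 N (compression)
  Rx@0 = +2886.8500 N
  Ry@0 = +2697.1575 N
  Ry@4 = +431.4425 N

-453.852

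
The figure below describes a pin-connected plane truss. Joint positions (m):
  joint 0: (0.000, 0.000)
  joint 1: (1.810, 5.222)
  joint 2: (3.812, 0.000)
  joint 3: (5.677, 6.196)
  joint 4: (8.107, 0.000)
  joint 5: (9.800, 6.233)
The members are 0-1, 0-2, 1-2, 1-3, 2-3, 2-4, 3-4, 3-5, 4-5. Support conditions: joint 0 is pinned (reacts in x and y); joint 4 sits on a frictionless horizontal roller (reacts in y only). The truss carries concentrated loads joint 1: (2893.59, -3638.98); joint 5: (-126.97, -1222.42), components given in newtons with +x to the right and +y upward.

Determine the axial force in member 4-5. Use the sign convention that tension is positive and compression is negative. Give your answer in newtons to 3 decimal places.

-1268.622

N=6 nodes, M=9 members, R=3 reactions → 2N=12, M+R=12
member 0 (0-1): L=5.5268, (cx,cy)=(0.3275,0.9449)
member 1 (0-2): L=3.8120, (cx,cy)=(1.0000,0.0000)
member 2 (1-2): L=5.5926, (cx,cy)=(0.3580,-0.9337)
member 3 (1-3): L=3.9878, (cx,cy)=(0.9697,0.2442)
member 4 (2-3): L=6.4706, (cx,cy)=(0.2882,0.9576)
member 5 (2-4): L=4.2950, (cx,cy)=(1.0000,0.0000)
member 6 (3-4): L=6.6555, (cx,cy)=(0.3651,-0.9310)
member 7 (3-5): L=4.1232, (cx,cy)=(1.0000,0.0090)
member 8 (4-5): L=6.4588, (cx,cy)=(0.2621,0.9650)
solve A·x = −loads:
  F[0-1] = -851.9902 N (compression)
  F[0-2] = +3045.6432 N (tension)
  F[1-2] = -3548.2850 N (compression)
  F[1-3] = -1961.8431 N (compression)
  F[2-3] = +3459.9820 N (tension)
  F[2-4] = +778.1956 N (tension)
  F[3-4] = -3042.1505 N (compression)
  F[3-5] = +205.5716 N (tension)
  F[4-5] = -1268.6223 N (compression)
  Rx@0 = -2766.6200 N
  Ry@0 = +805.0052 N
  Ry@4 = +4056.3948 N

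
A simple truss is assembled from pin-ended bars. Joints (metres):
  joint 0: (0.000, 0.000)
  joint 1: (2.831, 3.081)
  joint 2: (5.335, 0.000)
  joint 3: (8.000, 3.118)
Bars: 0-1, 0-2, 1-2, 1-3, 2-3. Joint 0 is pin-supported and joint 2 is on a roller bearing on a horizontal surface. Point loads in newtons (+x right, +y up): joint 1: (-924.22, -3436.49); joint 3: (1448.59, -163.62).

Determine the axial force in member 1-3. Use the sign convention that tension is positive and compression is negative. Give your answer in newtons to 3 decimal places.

N=4 nodes, M=5 members, R=3 reactions → 2N=8, M+R=8
member 0 (0-1): L=4.1842, (cx,cy)=(0.6766,0.7364)
member 1 (0-2): L=5.3350, (cx,cy)=(1.0000,0.0000)
member 2 (1-2): L=3.9702, (cx,cy)=(0.6307,-0.7760)
member 3 (1-3): L=5.1691, (cx,cy)=(1.0000,0.0072)
member 4 (2-3): L=4.1017, (cx,cy)=(0.6497,0.7602)
solve A·x = −loads:
  F[0-1] = -1654.5404 N (compression)
  F[0-2] = +1643.8333 N (tension)
  F[1-2] = -2843.6158 N (compression)
  F[1-3] = +1598.2574 N (tension)
  F[2-3] = -230.2914 N (compression)
  Rx@0 = -524.3700 N
  Ry@0 = +1218.3209 N
  Ry@2 = +2381.7891 N

1598.257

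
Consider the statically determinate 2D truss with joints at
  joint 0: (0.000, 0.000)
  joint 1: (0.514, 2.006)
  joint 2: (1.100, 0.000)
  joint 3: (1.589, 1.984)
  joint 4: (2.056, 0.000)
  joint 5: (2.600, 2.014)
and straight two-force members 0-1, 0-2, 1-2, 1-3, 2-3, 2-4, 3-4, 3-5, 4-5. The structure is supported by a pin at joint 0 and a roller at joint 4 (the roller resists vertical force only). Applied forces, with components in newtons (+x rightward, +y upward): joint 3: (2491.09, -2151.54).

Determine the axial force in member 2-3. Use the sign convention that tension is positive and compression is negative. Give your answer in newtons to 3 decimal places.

1994.734

N=6 nodes, M=9 members, R=3 reactions → 2N=12, M+R=12
member 0 (0-1): L=2.0708, (cx,cy)=(0.2482,0.9687)
member 1 (0-2): L=1.1000, (cx,cy)=(1.0000,0.0000)
member 2 (1-2): L=2.0898, (cx,cy)=(0.2804,-0.9599)
member 3 (1-3): L=1.0752, (cx,cy)=(0.9998,-0.0205)
member 4 (2-3): L=2.0434, (cx,cy)=(0.2393,0.9709)
member 5 (2-4): L=0.9560, (cx,cy)=(1.0000,0.0000)
member 6 (3-4): L=2.0382, (cx,cy)=(0.2291,-0.9734)
member 7 (3-5): L=1.0114, (cx,cy)=(0.9996,0.0297)
member 8 (4-5): L=2.0862, (cx,cy)=(0.2608,0.9654)
solve A·x = −loads:
  F[0-1] = +1977.0222 N (tension)
  F[0-2] = +2000.3680 N (tension)
  F[1-2] = -2017.7207 N (compression)
  F[1-3] = +1056.7206 N (tension)
  F[2-3] = +1994.7344 N (tension)
  F[2-4] = +957.2305 N (tension)
  F[3-4] = -4177.8317 N (compression)
  F[3-5] = +0.0000 N (tension)
  F[4-5] = -0.0000 N (compression)
  Rx@0 = -2491.0900 N
  Ry@0 = -1915.1524 N
  Ry@4 = +4066.6924 N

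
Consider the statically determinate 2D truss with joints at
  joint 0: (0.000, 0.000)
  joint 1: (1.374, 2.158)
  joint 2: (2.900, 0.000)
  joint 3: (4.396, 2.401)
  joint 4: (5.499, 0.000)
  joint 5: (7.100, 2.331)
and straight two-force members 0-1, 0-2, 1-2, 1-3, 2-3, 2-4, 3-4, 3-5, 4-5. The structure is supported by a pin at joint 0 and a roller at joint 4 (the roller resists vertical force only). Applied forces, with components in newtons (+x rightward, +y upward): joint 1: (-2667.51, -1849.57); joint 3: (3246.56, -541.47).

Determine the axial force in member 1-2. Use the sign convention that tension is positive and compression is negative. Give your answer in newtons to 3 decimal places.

-657.489

N=6 nodes, M=9 members, R=3 reactions → 2N=12, M+R=12
member 0 (0-1): L=2.5583, (cx,cy)=(0.5371,0.8435)
member 1 (0-2): L=2.9000, (cx,cy)=(1.0000,0.0000)
member 2 (1-2): L=2.6430, (cx,cy)=(0.5774,-0.8165)
member 3 (1-3): L=3.0318, (cx,cy)=(0.9968,0.0802)
member 4 (2-3): L=2.8289, (cx,cy)=(0.5288,0.8487)
member 5 (2-4): L=2.5990, (cx,cy)=(1.0000,0.0000)
member 6 (3-4): L=2.6422, (cx,cy)=(0.4174,-0.9087)
member 7 (3-5): L=2.7049, (cx,cy)=(0.9997,-0.0259)
member 8 (4-5): L=2.8279, (cx,cy)=(0.5662,0.8243)
solve A·x = −loads:
  F[0-1] = -1334.0732 N (compression)
  F[0-2] = +1295.5511 N (tension)
  F[1-2] = -657.4885 N (compression)
  F[1-3] = +2338.1431 N (tension)
  F[2-3] = +632.5077 N (tension)
  F[2-4] = +581.4549 N (tension)
  F[3-4] = -1392.8749 N (compression)
  F[3-5] = +0.0000 N (tension)
  F[4-5] = -0.0000 N (compression)
  Rx@0 = -579.0500 N
  Ry@0 = +1125.3344 N
  Ry@4 = +1265.7056 N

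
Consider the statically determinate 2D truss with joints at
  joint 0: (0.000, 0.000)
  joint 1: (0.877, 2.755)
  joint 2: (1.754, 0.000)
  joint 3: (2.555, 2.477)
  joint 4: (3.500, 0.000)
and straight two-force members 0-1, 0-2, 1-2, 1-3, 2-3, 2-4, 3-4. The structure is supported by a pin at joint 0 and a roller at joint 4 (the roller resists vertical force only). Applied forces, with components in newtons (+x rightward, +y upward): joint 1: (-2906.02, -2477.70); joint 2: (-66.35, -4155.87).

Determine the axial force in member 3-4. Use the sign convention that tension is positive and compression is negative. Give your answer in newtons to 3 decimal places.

-445.324

N=5 nodes, M=7 members, R=3 reactions → 2N=10, M+R=10
member 0 (0-1): L=2.8912, (cx,cy)=(0.3033,0.9529)
member 1 (0-2): L=1.7540, (cx,cy)=(1.0000,0.0000)
member 2 (1-2): L=2.8912, (cx,cy)=(0.3033,-0.9529)
member 3 (1-3): L=1.7009, (cx,cy)=(0.9866,-0.1634)
member 4 (2-3): L=2.6033, (cx,cy)=(0.3077,0.9515)
member 5 (2-4): L=1.7460, (cx,cy)=(1.0000,0.0000)
member 6 (3-4): L=2.6511, (cx,cy)=(0.3565,-0.9343)
solve A·x = −loads:
  F[0-1] = -6524.9198 N (compression)
  F[0-2] = -993.1521 N (compression)
  F[1-2] = +3973.1094 N (tension)
  F[1-3] = -282.1641 N (compression)
  F[2-3] = +388.8165 N (tension)
  F[2-4] = +158.7358 N (tension)
  F[3-4] = -445.3239 N (compression)
  Rx@0 = +2972.3700 N
  Ry@0 = +6217.4975 N
  Ry@4 = +416.0725 N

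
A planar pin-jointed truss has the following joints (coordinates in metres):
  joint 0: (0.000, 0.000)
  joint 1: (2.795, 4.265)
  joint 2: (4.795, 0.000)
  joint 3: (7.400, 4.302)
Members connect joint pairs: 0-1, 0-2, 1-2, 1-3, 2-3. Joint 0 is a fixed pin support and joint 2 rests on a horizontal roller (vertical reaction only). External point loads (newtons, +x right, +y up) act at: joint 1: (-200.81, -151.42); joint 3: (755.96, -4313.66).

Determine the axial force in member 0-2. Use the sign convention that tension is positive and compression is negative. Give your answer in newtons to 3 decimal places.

-1266.656

N=4 nodes, M=5 members, R=3 reactions → 2N=8, M+R=8
member 0 (0-1): L=5.0992, (cx,cy)=(0.5481,0.8364)
member 1 (0-2): L=4.7950, (cx,cy)=(1.0000,0.0000)
member 2 (1-2): L=4.7107, (cx,cy)=(0.4246,-0.9054)
member 3 (1-3): L=4.6051, (cx,cy)=(1.0000,0.0080)
member 4 (2-3): L=5.0292, (cx,cy)=(0.5180,0.8554)
solve A·x = −loads:
  F[0-1] = +3323.7295 N (tension)
  F[0-2] = -1266.6555 N (compression)
  F[1-2] = -3207.6501 N (compression)
  F[1-3] = +3384.5963 N (tension)
  F[2-3] = -5074.6589 N (compression)
  Rx@0 = -555.1500 N
  Ry@0 = -2779.9645 N
  Ry@2 = +7245.0445 N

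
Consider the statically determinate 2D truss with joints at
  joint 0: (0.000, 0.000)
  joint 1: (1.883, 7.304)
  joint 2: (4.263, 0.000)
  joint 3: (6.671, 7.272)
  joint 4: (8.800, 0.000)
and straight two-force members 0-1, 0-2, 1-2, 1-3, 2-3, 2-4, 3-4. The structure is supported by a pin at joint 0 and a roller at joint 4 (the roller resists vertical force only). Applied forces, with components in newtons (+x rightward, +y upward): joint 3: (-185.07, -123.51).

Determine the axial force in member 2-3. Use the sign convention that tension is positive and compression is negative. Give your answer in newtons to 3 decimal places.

N=5 nodes, M=7 members, R=3 reactions → 2N=10, M+R=10
member 0 (0-1): L=7.5428, (cx,cy)=(0.2496,0.9683)
member 1 (0-2): L=4.2630, (cx,cy)=(1.0000,0.0000)
member 2 (1-2): L=7.6820, (cx,cy)=(0.3098,-0.9508)
member 3 (1-3): L=4.7881, (cx,cy)=(1.0000,-0.0067)
member 4 (2-3): L=7.6603, (cx,cy)=(0.3143,0.9493)
member 5 (2-4): L=4.5370, (cx,cy)=(1.0000,0.0000)
member 6 (3-4): L=7.5772, (cx,cy)=(0.2810,-0.9597)
solve A·x = −loads:
  F[0-1] = -188.7936 N (compression)
  F[0-2] = -137.9393 N (compression)
  F[1-2] = +193.0285 N (tension)
  F[1-3] = -106.9364 N (compression)
  F[2-3] = -193.3311 N (compression)
  F[2-4] = -17.3629 N (compression)
  F[3-4] = +61.7955 N (tension)
  Rx@0 = +185.0700 N
  Ry@0 = +182.8161 N
  Ry@4 = -59.3061 N

-193.331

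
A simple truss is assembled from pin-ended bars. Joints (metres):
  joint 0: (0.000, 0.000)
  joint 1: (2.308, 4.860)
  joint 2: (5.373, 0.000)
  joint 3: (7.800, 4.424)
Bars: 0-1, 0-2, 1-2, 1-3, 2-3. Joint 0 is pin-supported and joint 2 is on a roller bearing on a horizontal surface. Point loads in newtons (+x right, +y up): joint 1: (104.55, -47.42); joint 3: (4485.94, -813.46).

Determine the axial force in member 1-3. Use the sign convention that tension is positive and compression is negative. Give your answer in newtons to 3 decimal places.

N=4 nodes, M=5 members, R=3 reactions → 2N=8, M+R=8
member 0 (0-1): L=5.3802, (cx,cy)=(0.4290,0.9033)
member 1 (0-2): L=5.3730, (cx,cy)=(1.0000,0.0000)
member 2 (1-2): L=5.7458, (cx,cy)=(0.5334,-0.8458)
member 3 (1-3): L=5.5093, (cx,cy)=(0.9969,-0.0791)
member 4 (2-3): L=5.0460, (cx,cy)=(0.4810,0.8767)
solve A·x = −loads:
  F[0-1] = +4570.4791 N (tension)
  F[0-2] = +2629.8413 N (tension)
  F[1-2] = -5380.7002 N (compression)
  F[1-3] = +4741.2299 N (tension)
  F[2-3] = -499.8582 N (compression)
  Rx@0 = -4590.4900 N
  Ry@0 = -4128.5756 N
  Ry@2 = +4989.4556 N

4741.230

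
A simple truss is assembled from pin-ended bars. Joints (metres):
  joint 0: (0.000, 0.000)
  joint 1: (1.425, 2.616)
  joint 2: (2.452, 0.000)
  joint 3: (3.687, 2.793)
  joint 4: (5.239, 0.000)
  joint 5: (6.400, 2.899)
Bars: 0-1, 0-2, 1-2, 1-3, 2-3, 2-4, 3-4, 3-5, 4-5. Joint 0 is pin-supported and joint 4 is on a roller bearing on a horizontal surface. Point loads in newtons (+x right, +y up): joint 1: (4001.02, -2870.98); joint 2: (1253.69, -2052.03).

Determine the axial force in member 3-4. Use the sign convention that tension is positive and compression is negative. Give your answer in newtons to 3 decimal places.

N=6 nodes, M=9 members, R=3 reactions → 2N=12, M+R=12
member 0 (0-1): L=2.9789, (cx,cy)=(0.4784,0.8782)
member 1 (0-2): L=2.4520, (cx,cy)=(1.0000,0.0000)
member 2 (1-2): L=2.8104, (cx,cy)=(0.3654,-0.9308)
member 3 (1-3): L=2.2689, (cx,cy)=(0.9970,0.0780)
member 4 (2-3): L=3.0539, (cx,cy)=(0.4044,0.9146)
member 5 (2-4): L=2.7870, (cx,cy)=(1.0000,0.0000)
member 6 (3-4): L=3.1952, (cx,cy)=(0.4857,-0.8741)
member 7 (3-5): L=2.7151, (cx,cy)=(0.9992,0.0390)
member 8 (4-5): L=3.1228, (cx,cy)=(0.3718,0.9283)
solve A·x = −loads:
  F[0-1] = -1348.1100 N (compression)
  F[0-2] = +5899.5894 N (tension)
  F[1-2] = -2137.3626 N (compression)
  F[1-3] = -3876.6524 N (compression)
  F[2-3] = +4419.0449 N (tension)
  F[2-4] = +2077.7503 N (tension)
  F[3-4] = -4277.6475 N (compression)
  F[3-5] = -0.0000 N (compression)
  F[4-5] = +0.0000 N (tension)
  Rx@0 = -5254.7100 N
  Ry@0 = +1183.8628 N
  Ry@4 = +3739.1472 N

-4277.648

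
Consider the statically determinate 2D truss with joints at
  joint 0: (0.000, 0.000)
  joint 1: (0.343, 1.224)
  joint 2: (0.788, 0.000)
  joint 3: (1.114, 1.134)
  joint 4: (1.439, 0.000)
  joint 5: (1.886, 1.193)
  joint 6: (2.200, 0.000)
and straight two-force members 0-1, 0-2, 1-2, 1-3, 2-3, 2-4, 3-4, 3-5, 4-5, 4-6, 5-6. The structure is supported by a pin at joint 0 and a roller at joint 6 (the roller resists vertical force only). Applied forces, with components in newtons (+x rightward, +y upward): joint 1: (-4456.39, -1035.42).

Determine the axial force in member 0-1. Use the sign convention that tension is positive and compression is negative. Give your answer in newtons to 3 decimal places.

N=7 nodes, M=11 members, R=3 reactions → 2N=14, M+R=14
member 0 (0-1): L=1.2712, (cx,cy)=(0.2698,0.9629)
member 1 (0-2): L=0.7880, (cx,cy)=(1.0000,0.0000)
member 2 (1-2): L=1.3024, (cx,cy)=(0.3417,-0.9398)
member 3 (1-3): L=0.7762, (cx,cy)=(0.9933,-0.1159)
member 4 (2-3): L=1.1799, (cx,cy)=(0.2763,0.9611)
member 5 (2-4): L=0.6510, (cx,cy)=(1.0000,0.0000)
member 6 (3-4): L=1.1797, (cx,cy)=(0.2755,-0.9613)
member 7 (3-5): L=0.7743, (cx,cy)=(0.9971,0.0762)
member 8 (4-5): L=1.2740, (cx,cy)=(0.3509,0.9364)
member 9 (4-6): L=0.7610, (cx,cy)=(1.0000,0.0000)
member 10 (5-6): L=1.2336, (cx,cy)=(0.2545,-0.9671)
solve A·x = −loads:
  F[0-1] = -3482.5405 N (compression)
  F[0-2] = -3516.6815 N (compression)
  F[1-2] = +2119.5344 N (tension)
  F[1-3] = +2811.4372 N (tension)
  F[2-3] = -2072.6500 N (compression)
  F[2-4] = -2219.8280 N (compression)
  F[3-4] = +2532.2737 N (tension)
  F[3-5] = +1526.6134 N (tension)
  F[4-5] = -2599.5371 N (compression)
  F[4-6] = -610.0870 N (compression)
  F[5-6] = +2396.8857 N (tension)
  Rx@0 = +4456.3900 N
  Ry@0 = +3353.3620 N
  Ry@6 = -2317.9420 N

-3482.541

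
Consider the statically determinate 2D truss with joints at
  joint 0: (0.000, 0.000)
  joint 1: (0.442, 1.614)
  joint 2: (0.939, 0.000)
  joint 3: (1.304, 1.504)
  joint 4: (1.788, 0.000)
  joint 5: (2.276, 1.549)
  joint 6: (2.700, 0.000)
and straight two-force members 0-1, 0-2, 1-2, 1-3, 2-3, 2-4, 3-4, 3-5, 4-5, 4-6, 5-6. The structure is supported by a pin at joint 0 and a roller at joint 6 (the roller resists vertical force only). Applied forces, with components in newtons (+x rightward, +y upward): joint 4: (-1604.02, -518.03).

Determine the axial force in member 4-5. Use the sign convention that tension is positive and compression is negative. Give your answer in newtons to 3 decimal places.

N=7 nodes, M=11 members, R=3 reactions → 2N=14, M+R=14
member 0 (0-1): L=1.6734, (cx,cy)=(0.2641,0.9645)
member 1 (0-2): L=0.9390, (cx,cy)=(1.0000,0.0000)
member 2 (1-2): L=1.6888, (cx,cy)=(0.2943,-0.9557)
member 3 (1-3): L=0.8690, (cx,cy)=(0.9920,-0.1266)
member 4 (2-3): L=1.5477, (cx,cy)=(0.2358,0.9718)
member 5 (2-4): L=0.8490, (cx,cy)=(1.0000,0.0000)
member 6 (3-4): L=1.5800, (cx,cy)=(0.3063,-0.9519)
member 7 (3-5): L=0.9730, (cx,cy)=(0.9989,0.0462)
member 8 (4-5): L=1.6241, (cx,cy)=(0.3005,0.9538)
member 9 (4-6): L=0.9120, (cx,cy)=(1.0000,0.0000)
member 10 (5-6): L=1.6060, (cx,cy)=(0.2640,-0.9645)
solve A·x = −loads:
  F[0-1] = -181.4218 N (compression)
  F[0-2] = -1556.1013 N (compression)
  F[1-2] = +197.2357 N (tension)
  F[1-3] = -106.8232 N (compression)
  F[2-3] = -193.9727 N (compression)
  F[2-4] = -1452.3095 N (compression)
  F[3-4] = +173.8479 N (tension)
  F[3-5] = -205.1861 N (compression)
  F[4-5] = +369.6214 N (tension)
  F[4-6] = +93.9016 N (tension)
  F[5-6] = -355.6705 N (compression)
  Rx@0 = +1604.0200 N
  Ry@0 = +174.9790 N
  Ry@6 = +343.0510 N

369.621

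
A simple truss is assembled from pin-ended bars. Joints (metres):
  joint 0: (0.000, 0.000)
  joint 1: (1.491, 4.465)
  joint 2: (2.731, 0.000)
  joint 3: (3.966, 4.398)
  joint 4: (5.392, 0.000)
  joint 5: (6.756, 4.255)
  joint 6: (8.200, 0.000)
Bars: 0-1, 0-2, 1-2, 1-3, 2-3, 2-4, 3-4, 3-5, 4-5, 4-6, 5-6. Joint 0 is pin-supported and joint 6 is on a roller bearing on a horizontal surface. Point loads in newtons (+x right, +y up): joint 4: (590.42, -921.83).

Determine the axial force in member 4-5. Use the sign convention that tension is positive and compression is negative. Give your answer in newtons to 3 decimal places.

615.360

N=7 nodes, M=11 members, R=3 reactions → 2N=14, M+R=14
member 0 (0-1): L=4.7074, (cx,cy)=(0.3167,0.9485)
member 1 (0-2): L=2.7310, (cx,cy)=(1.0000,0.0000)
member 2 (1-2): L=4.6340, (cx,cy)=(0.2676,-0.9635)
member 3 (1-3): L=2.4759, (cx,cy)=(0.9996,-0.0271)
member 4 (2-3): L=4.5681, (cx,cy)=(0.2704,0.9628)
member 5 (2-4): L=2.6610, (cx,cy)=(1.0000,0.0000)
member 6 (3-4): L=4.6234, (cx,cy)=(0.3084,-0.9512)
member 7 (3-5): L=2.7937, (cx,cy)=(0.9987,-0.0512)
member 8 (4-5): L=4.4683, (cx,cy)=(0.3053,0.9523)
member 9 (4-6): L=2.8080, (cx,cy)=(1.0000,0.0000)
member 10 (5-6): L=4.4933, (cx,cy)=(0.3214,-0.9470)
solve A·x = −loads:
  F[0-1] = -332.8057 N (compression)
  F[0-2] = +695.8321 N (tension)
  F[1-2] = +333.0834 N (tension)
  F[1-3] = -194.6125 N (compression)
  F[2-3] = -333.3504 N (compression)
  F[2-4] = +875.0834 N (tension)
  F[3-4] = +353.0546 N (tension)
  F[3-5] = -394.0728 N (compression)
  F[4-5] = +615.3602 N (tension)
  F[4-6] = +205.7096 N (tension)
  F[5-6] = -640.1138 N (compression)
  Rx@0 = -590.4200 N
  Ry@0 = +315.6706 N
  Ry@6 = +606.1594 N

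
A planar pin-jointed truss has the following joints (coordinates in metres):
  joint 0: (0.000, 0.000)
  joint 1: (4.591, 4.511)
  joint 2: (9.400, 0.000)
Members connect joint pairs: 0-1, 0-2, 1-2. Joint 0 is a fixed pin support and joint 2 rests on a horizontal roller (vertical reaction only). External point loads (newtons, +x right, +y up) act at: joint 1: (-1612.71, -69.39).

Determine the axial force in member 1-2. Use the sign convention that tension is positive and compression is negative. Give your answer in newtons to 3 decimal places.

N=3 nodes, M=3 members, R=3 reactions → 2N=6, M+R=6
member 0 (0-1): L=6.4363, (cx,cy)=(0.7133,0.7009)
member 1 (0-2): L=9.4000, (cx,cy)=(1.0000,0.0000)
member 2 (1-2): L=6.5936, (cx,cy)=(0.7293,-0.6841)
solve A·x = −loads:
  F[0-1] = -1154.9002 N (compression)
  F[0-2] = -788.9264 N (compression)
  F[1-2] = +1081.6942 N (tension)
  Rx@0 = +1612.7100 N
  Ry@0 = +809.4289 N
  Ry@2 = -740.0389 N

1081.694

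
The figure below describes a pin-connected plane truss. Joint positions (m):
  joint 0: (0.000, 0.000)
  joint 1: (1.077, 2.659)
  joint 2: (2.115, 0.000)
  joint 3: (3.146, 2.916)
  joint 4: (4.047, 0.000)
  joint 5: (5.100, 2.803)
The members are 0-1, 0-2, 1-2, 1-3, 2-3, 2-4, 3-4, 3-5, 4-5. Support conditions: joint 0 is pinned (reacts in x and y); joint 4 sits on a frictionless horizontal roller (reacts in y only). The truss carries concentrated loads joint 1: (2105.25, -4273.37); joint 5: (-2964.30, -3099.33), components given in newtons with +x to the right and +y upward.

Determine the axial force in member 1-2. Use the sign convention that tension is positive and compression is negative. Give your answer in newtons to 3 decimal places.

-1726.399

N=6 nodes, M=9 members, R=3 reactions → 2N=12, M+R=12
member 0 (0-1): L=2.8688, (cx,cy)=(0.3754,0.9269)
member 1 (0-2): L=2.1150, (cx,cy)=(1.0000,0.0000)
member 2 (1-2): L=2.8544, (cx,cy)=(0.3636,-0.9315)
member 3 (1-3): L=2.0849, (cx,cy)=(0.9924,0.1233)
member 4 (2-3): L=3.0929, (cx,cy)=(0.3333,0.9428)
member 5 (2-4): L=1.9320, (cx,cy)=(1.0000,0.0000)
member 6 (3-4): L=3.0520, (cx,cy)=(0.2952,-0.9554)
member 7 (3-5): L=1.9573, (cx,cy)=(0.9983,-0.0577)
member 8 (4-5): L=2.9943, (cx,cy)=(0.3517,0.9361)
solve A·x = −loads:
  F[0-1] = -3236.3143 N (compression)
  F[0-2] = +355.9071 N (tension)
  F[1-2] = -1726.3991 N (compression)
  F[1-3] = -2713.0999 N (compression)
  F[2-3] = +1705.7659 N (tension)
  F[2-4] = -840.4990 N (compression)
  F[3-4] = -1226.5549 N (compression)
  F[3-5] = -1764.6484 N (compression)
  F[4-5] = -3419.6458 N (compression)
  Rx@0 = +859.0500 N
  Ry@0 = +2999.6016 N
  Ry@4 = +4373.0984 N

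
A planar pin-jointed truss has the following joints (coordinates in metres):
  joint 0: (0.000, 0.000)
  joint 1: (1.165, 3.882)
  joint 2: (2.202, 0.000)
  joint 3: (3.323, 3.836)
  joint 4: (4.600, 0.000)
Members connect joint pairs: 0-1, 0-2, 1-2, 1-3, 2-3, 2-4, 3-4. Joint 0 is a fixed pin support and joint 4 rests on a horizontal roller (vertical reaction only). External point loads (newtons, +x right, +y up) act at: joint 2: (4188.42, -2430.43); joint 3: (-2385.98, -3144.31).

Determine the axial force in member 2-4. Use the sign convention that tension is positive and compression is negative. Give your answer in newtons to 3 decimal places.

N=5 nodes, M=7 members, R=3 reactions → 2N=10, M+R=10
member 0 (0-1): L=4.0530, (cx,cy)=(0.2874,0.9578)
member 1 (0-2): L=2.2020, (cx,cy)=(1.0000,0.0000)
member 2 (1-2): L=4.0181, (cx,cy)=(0.2581,-0.9661)
member 3 (1-3): L=2.1585, (cx,cy)=(0.9998,-0.0213)
member 4 (2-3): L=3.9964, (cx,cy)=(0.2805,0.9599)
member 5 (2-4): L=2.3980, (cx,cy)=(1.0000,0.0000)
member 6 (3-4): L=4.0430, (cx,cy)=(0.3159,-0.9488)
solve A·x = −loads:
  F[0-1] = -4311.5318 N (compression)
  F[0-2] = +3041.7399 N (tension)
  F[1-2] = +4326.3615 N (tension)
  F[1-3] = -2356.3862 N (compression)
  F[2-3] = -1822.5360 N (compression)
  F[2-4] = +481.0917 N (tension)
  F[3-4] = -1523.1325 N (compression)
  Rx@0 = -1802.4400 N
  Ry@0 = +4129.5814 N
  Ry@4 = +1445.1586 N

481.092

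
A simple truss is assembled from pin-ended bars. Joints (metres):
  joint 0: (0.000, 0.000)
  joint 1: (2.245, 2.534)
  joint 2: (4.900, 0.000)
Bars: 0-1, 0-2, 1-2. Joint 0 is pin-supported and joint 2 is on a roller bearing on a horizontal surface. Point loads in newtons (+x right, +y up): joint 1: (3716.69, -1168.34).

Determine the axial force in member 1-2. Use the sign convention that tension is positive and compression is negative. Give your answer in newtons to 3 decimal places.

-3559.157

N=3 nodes, M=3 members, R=3 reactions → 2N=6, M+R=6
member 0 (0-1): L=3.3854, (cx,cy)=(0.6631,0.7485)
member 1 (0-2): L=4.9000, (cx,cy)=(1.0000,0.0000)
member 2 (1-2): L=3.6702, (cx,cy)=(0.7234,-0.6904)
solve A·x = −loads:
  F[0-1] = +1722.1240 N (tension)
  F[0-2] = +2574.6901 N (tension)
  F[1-2] = -3559.1570 N (compression)
  Rx@0 = -3716.6900 N
  Ry@0 = -1289.0102 N
  Ry@2 = +2457.3502 N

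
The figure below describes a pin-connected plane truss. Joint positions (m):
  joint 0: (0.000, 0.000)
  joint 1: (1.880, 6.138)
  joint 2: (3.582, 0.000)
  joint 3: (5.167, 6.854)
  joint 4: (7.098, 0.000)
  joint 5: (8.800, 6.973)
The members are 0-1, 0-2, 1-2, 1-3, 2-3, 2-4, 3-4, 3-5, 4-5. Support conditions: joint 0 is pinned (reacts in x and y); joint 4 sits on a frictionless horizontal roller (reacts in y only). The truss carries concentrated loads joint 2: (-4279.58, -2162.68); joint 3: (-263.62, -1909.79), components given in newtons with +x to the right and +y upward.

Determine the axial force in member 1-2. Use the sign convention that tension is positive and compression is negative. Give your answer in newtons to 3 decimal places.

1685.459

N=6 nodes, M=9 members, R=3 reactions → 2N=12, M+R=12
member 0 (0-1): L=6.4195, (cx,cy)=(0.2929,0.9562)
member 1 (0-2): L=3.5820, (cx,cy)=(1.0000,0.0000)
member 2 (1-2): L=6.3696, (cx,cy)=(0.2672,-0.9636)
member 3 (1-3): L=3.3641, (cx,cy)=(0.9771,0.2128)
member 4 (2-3): L=7.0349, (cx,cy)=(0.2253,0.9743)
member 5 (2-4): L=3.5160, (cx,cy)=(1.0000,0.0000)
member 6 (3-4): L=7.1208, (cx,cy)=(0.2712,-0.9625)
member 7 (3-5): L=3.6349, (cx,cy)=(0.9995,0.0327)
member 8 (4-5): L=7.1777, (cx,cy)=(0.2371,0.9715)
solve A·x = −loads:
  F[0-1] = -1930.0194 N (compression)
  F[0-2] = -3977.9753 N (compression)
  F[1-2] = +1685.4592 N (tension)
  F[1-3] = -1039.4056 N (compression)
  F[2-3] = +552.7167 N (tension)
  F[2-4] = +627.4402 N (tension)
  F[3-4] = -2313.7693 N (compression)
  F[3-5] = +0.0000 N (tension)
  F[4-5] = -0.0000 N (compression)
  Rx@0 = +4543.2000 N
  Ry@0 = +1845.3985 N
  Ry@4 = +2227.0715 N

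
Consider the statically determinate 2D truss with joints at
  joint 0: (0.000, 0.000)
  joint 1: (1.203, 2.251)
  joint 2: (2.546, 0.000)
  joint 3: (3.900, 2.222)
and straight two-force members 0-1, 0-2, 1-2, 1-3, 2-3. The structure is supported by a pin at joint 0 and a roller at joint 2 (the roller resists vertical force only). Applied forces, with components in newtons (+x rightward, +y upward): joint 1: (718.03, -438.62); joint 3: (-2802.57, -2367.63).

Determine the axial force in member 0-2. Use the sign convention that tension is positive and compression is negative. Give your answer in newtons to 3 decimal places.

-1665.913

N=4 nodes, M=5 members, R=3 reactions → 2N=8, M+R=8
member 0 (0-1): L=2.5523, (cx,cy)=(0.4713,0.8820)
member 1 (0-2): L=2.5460, (cx,cy)=(1.0000,0.0000)
member 2 (1-2): L=2.6212, (cx,cy)=(0.5124,-0.8588)
member 3 (1-3): L=2.6972, (cx,cy)=(0.9999,-0.0108)
member 4 (2-3): L=2.6020, (cx,cy)=(0.5204,0.8539)
solve A·x = −loads:
  F[0-1] = -888.1616 N (compression)
  F[0-2] = -1665.9135 N (compression)
  F[1-2] = +418.2984 N (tension)
  F[1-3] = -1351.0549 N (compression)
  F[2-3] = -2789.5865 N (compression)
  Rx@0 = +2084.5400 N
  Ry@0 = +783.3153 N
  Ry@2 = +2022.9347 N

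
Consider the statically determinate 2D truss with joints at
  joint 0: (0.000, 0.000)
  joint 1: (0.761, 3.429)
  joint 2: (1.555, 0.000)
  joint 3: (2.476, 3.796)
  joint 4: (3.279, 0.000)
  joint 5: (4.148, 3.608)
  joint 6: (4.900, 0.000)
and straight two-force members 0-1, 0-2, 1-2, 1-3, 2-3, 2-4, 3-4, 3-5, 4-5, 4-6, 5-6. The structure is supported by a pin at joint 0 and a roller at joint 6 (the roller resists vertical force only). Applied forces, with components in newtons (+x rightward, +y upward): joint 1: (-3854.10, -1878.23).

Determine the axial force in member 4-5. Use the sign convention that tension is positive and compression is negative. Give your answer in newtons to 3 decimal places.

N=7 nodes, M=11 members, R=3 reactions → 2N=14, M+R=14
member 0 (0-1): L=3.5124, (cx,cy)=(0.2167,0.9762)
member 1 (0-2): L=1.5550, (cx,cy)=(1.0000,0.0000)
member 2 (1-2): L=3.5197, (cx,cy)=(0.2256,-0.9742)
member 3 (1-3): L=1.7538, (cx,cy)=(0.9779,0.2093)
member 4 (2-3): L=3.9061, (cx,cy)=(0.2358,0.9718)
member 5 (2-4): L=1.7240, (cx,cy)=(1.0000,0.0000)
member 6 (3-4): L=3.8800, (cx,cy)=(0.2070,-0.9783)
member 7 (3-5): L=1.6825, (cx,cy)=(0.9937,-0.1117)
member 8 (4-5): L=3.7112, (cx,cy)=(0.2342,0.9722)
member 9 (4-6): L=1.6210, (cx,cy)=(1.0000,0.0000)
member 10 (5-6): L=3.6855, (cx,cy)=(0.2040,-0.9790)
solve A·x = −loads:
  F[0-1] = -4387.8357 N (compression)
  F[0-2] = -2903.4353 N (compression)
  F[1-2] = +2960.1065 N (tension)
  F[1-3] = +2286.2944 N (tension)
  F[2-3] = -2967.4706 N (compression)
  F[2-4] = -1535.9979 N (compression)
  F[3-4] = +2337.6855 N (tension)
  F[3-5] = +1058.8242 N (tension)
  F[4-5] = -2352.4760 N (compression)
  F[4-6] = -501.3436 N (compression)
  F[5-6] = +2457.0739 N (tension)
  Rx@0 = +3854.1000 N
  Ry@0 = +4283.6128 N
  Ry@6 = -2405.3828 N

-2352.476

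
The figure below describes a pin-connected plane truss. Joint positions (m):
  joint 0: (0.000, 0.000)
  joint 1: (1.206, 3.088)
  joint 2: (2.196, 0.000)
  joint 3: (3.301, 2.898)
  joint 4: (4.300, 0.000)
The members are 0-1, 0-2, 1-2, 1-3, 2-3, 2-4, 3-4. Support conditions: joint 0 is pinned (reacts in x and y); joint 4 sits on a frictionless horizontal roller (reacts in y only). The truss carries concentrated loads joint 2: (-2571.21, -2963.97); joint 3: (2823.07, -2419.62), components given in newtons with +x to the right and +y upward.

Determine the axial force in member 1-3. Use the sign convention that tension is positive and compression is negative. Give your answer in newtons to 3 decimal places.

N=5 nodes, M=7 members, R=3 reactions → 2N=10, M+R=10
member 0 (0-1): L=3.3151, (cx,cy)=(0.3638,0.9315)
member 1 (0-2): L=2.1960, (cx,cy)=(1.0000,0.0000)
member 2 (1-2): L=3.2428, (cx,cy)=(0.3053,-0.9523)
member 3 (1-3): L=2.1036, (cx,cy)=(0.9959,-0.0903)
member 4 (2-3): L=3.1015, (cx,cy)=(0.3563,0.9344)
member 5 (2-4): L=2.1040, (cx,cy)=(1.0000,0.0000)
member 6 (3-4): L=3.0654, (cx,cy)=(0.3259,-0.9454)
solve A·x = −loads:
  F[0-1] = -117.8757 N (compression)
  F[0-2] = +294.7414 N (tension)
  F[1-2] = +122.9630 N (tension)
  F[1-3] = -80.7509 N (compression)
  F[2-3] = +3046.8075 N (tension)
  F[2-4] = +1817.9838 N (tension)
  F[3-4] = -5578.3452 N (compression)
  Rx@0 = -251.8600 N
  Ry@0 = +109.7992 N
  Ry@4 = +5273.7908 N

-80.751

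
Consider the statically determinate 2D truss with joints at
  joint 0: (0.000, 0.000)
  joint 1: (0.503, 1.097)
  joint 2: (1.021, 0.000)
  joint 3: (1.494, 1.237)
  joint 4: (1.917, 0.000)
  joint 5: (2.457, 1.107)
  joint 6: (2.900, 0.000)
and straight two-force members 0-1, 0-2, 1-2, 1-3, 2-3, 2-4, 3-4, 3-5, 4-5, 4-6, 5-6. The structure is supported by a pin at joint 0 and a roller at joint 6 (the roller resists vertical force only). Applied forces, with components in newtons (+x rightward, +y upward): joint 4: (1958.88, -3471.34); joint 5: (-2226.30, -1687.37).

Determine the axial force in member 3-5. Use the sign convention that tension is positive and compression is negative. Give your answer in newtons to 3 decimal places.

N=7 nodes, M=11 members, R=3 reactions → 2N=14, M+R=14
member 0 (0-1): L=1.2068, (cx,cy)=(0.4168,0.9090)
member 1 (0-2): L=1.0210, (cx,cy)=(1.0000,0.0000)
member 2 (1-2): L=1.2132, (cx,cy)=(0.4270,-0.9043)
member 3 (1-3): L=1.0008, (cx,cy)=(0.9902,0.1399)
member 4 (2-3): L=1.3243, (cx,cy)=(0.3572,0.9340)
member 5 (2-4): L=0.8960, (cx,cy)=(1.0000,0.0000)
member 6 (3-4): L=1.3073, (cx,cy)=(0.3236,-0.9462)
member 7 (3-5): L=0.9717, (cx,cy)=(0.9910,-0.1338)
member 8 (4-5): L=1.2317, (cx,cy)=(0.4384,0.8988)
member 9 (4-6): L=0.9830, (cx,cy)=(1.0000,0.0000)
member 10 (5-6): L=1.1923, (cx,cy)=(0.3715,-0.9284)
solve A·x = −loads:
  F[0-1] = -2512.9359 N (compression)
  F[0-2] = +779.9651 N (tension)
  F[1-2] = +2214.7409 N (tension)
  F[1-3] = -2012.8420 N (compression)
  F[2-3] = -2144.1121 N (compression)
  F[2-4] = +2491.4162 N (tension)
  F[3-4] = +2943.6049 N (tension)
  F[3-5] = -3744.9373 N (compression)
  F[4-5] = +763.3557 N (tension)
  F[4-6] = +1150.3004 N (tension)
  F[5-6] = -3096.0732 N (compression)
  Rx@0 = +267.4200 N
  Ry@0 = +2284.2573 N
  Ry@6 = +2874.4527 N

-3744.937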